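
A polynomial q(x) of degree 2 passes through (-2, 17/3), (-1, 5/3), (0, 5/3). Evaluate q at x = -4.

Using the Lagrange interpolation formula with nodes -2, -1, 0:
  L_0(x) = (x + 1)x / 2
  L_1(x) = (x + 2)x / -1
  L_2(x) = (x + 2)(x + 1) / 2
Then q(x) = 17/3·L_0(x) + 5/3·L_1(x) + 5/3·L_2(x).
Expanding and collecting terms gives q(x) = 2x^2 + 2x + 5/3.
Evaluating at x = -4: q(-4) = 77/3.

77/3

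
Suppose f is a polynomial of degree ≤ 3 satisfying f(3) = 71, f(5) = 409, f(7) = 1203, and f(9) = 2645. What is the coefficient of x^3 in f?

4

Write f(x) = ax^3 + bx^2 + cx + d. Substituting each data point gives a linear system:
  27a + 9b + 3c + d = 71
  125a + 25b + 5c + d = 409
  343a + 49b + 7c + d = 1203
  729a + 81b + 9c + d = 2645
Solving the system yields a = 4, b = -3, c = -3, d = -1.
So f(x) = 4x^3 - 3x^2 - 3x - 1.
The leading coefficient is 4.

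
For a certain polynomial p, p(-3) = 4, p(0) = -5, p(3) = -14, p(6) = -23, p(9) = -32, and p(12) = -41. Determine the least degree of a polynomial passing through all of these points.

Forward differences of the values at u = -3, 0, 3, 6, 9, 12:
  p  : 4  -5  -14  -23  -32  -41
  Δ  : -9  -9  -9  -9  -9
  Δ^2: 0  0  0  0
  Δ^3: 0  0  0
  Δ^4: 0  0
  Δ^5: 0
The first differences are constant (-9) and nonzero, while all higher differences vanish, so the minimal degree is 1.

1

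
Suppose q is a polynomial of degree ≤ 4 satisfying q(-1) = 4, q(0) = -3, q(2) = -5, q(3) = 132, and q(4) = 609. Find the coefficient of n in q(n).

-3

Write q(n) = an^4 + bn^3 + cn^2 + dn + e. Substituting each data point gives a linear system:
  a - b + c - d + e = 4
  e = -3
  16a + 8b + 4c + 2d + e = -5
  81a + 27b + 9c + 3d + e = 132
  256a + 64b + 16c + 4d + e = 609
Solving the system yields a = 4, b = -5, c = -5, d = -3, e = -3.
So q(n) = 4n^4 - 5n^3 - 5n^2 - 3n - 3.
The coefficient of n is -3.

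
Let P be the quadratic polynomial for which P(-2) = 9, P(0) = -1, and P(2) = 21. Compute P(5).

Using the Lagrange interpolation formula with nodes -2, 0, 2:
  L_0(u) = u(u - 2) / 8
  L_1(u) = (u + 2)(u - 2) / -4
  L_2(u) = (u + 2)u / 8
Then P(u) = 9·L_0(u) - 1·L_1(u) + 21·L_2(u).
Expanding and collecting terms gives P(u) = 4u^2 + 3u - 1.
Evaluating at u = 5: P(5) = 114.

114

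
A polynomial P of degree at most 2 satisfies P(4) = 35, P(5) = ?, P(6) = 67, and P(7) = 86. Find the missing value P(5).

50

The 3 known points determine the degree-2 polynomial uniquely.
Write P(x) = ax^2 + bx + c. Substituting each data point gives a linear system:
  16a + 4b + c = 35
  36a + 6b + c = 67
  49a + 7b + c = 86
Solving the system yields a = 1, b = 6, c = -5.
So P(x) = x^2 + 6x - 5.
Then P(5) = 50.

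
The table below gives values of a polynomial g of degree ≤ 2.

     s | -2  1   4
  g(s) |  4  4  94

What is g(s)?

Using the Lagrange interpolation formula with nodes -2, 1, 4:
  L_0(s) = (s - 1)(s - 4) / 18
  L_1(s) = (s + 2)(s - 4) / -9
  L_2(s) = (s + 2)(s - 1) / 18
Then g(s) = 4·L_0(s) + 4·L_1(s) + 94·L_2(s).
Expanding and collecting terms gives g(s) = 5s^2 + 5s - 6.
Check: g(-2) = 4. ✓

g(s) = 5s^2 + 5s - 6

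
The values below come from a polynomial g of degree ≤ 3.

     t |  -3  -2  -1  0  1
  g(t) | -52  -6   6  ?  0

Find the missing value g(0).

The 4 known points determine the degree-3 polynomial uniquely.
Write g(t) = at^3 + bt^2 + ct + d. Substituting each data point gives a linear system:
  -27a + 9b - 3c + d = -52
  -8a + 4b - 2c + d = -6
  -a + b - c + d = 6
  a + b + c + d = 0
Solving the system yields a = 3, b = 1, c = -6, d = 2.
So g(t) = 3t^3 + t^2 - 6t + 2.
Then g(0) = 2.

2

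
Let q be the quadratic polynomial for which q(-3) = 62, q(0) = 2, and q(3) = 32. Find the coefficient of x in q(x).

Write q(x) = ax^2 + bx + c. Substituting each data point gives a linear system:
  9a - 3b + c = 62
  c = 2
  9a + 3b + c = 32
Solving the system yields a = 5, b = -5, c = 2.
So q(x) = 5x^2 - 5x + 2.
The coefficient of x is -5.

-5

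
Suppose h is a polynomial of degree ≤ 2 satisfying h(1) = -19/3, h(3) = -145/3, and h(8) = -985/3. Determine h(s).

h(s) = -5s^2 - s - 1/3

Write h(s) = as^2 + bs + c. Substituting each data point gives a linear system:
  a + b + c = -19/3
  9a + 3b + c = -145/3
  64a + 8b + c = -985/3
Solving the system yields a = -5, b = -1, c = -1/3.
So h(s) = -5s^2 - s - 1/3.
Check: h(3) = -145/3. ✓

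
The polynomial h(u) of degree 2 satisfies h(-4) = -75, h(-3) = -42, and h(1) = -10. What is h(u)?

Write h(u) = au^2 + bu + c. Substituting each data point gives a linear system:
  16a - 4b + c = -75
  9a - 3b + c = -42
  a + b + c = -10
Solving the system yields a = -5, b = -2, c = -3.
So h(u) = -5u^2 - 2u - 3.
Check: h(-3) = -42. ✓

h(u) = -5u^2 - 2u - 3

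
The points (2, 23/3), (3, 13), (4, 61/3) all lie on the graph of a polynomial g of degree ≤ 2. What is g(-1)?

11/3

Using the Lagrange interpolation formula with nodes 2, 3, 4:
  L_0(x) = (x - 3)(x - 4) / 2
  L_1(x) = (x - 2)(x - 4) / -1
  L_2(x) = (x - 2)(x - 3) / 2
Then g(x) = 23/3·L_0(x) + 13·L_1(x) + 61/3·L_2(x).
Expanding and collecting terms gives g(x) = x^2 + (1/3)x + 3.
Evaluating at x = -1: g(-1) = 11/3.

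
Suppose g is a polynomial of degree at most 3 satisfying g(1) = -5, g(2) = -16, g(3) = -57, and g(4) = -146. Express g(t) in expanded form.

g(t) = -3t^3 + 3t^2 + t - 6

Using the Lagrange interpolation formula with nodes 1, 2, 3, 4:
  L_0(t) = (t - 2)(t - 3)(t - 4) / -6
  L_1(t) = (t - 1)(t - 3)(t - 4) / 2
  L_2(t) = (t - 1)(t - 2)(t - 4) / -2
  L_3(t) = (t - 1)(t - 2)(t - 3) / 6
Then g(t) = -5·L_0(t) - 16·L_1(t) - 57·L_2(t) - 146·L_3(t).
Expanding and collecting terms gives g(t) = -3t³ + 3t² + t - 6.
Check: g(2) = -16. ✓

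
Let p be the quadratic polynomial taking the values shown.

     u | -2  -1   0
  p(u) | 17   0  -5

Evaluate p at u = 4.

95

Forward differences of the values at u = -2, -1, 0:
  p  : 17  0  -5
  Δ  : -17  -5
  Δ^2: 12
The second differences are constant, confirming degree 2.
Interpolating (Newton forward form) and evaluating at u = 4 gives p(4) = 95.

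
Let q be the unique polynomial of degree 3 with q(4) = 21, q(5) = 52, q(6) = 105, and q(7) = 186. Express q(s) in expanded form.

q(s) = s^3 - 4s^2 + 6s - 3

Write q(s) = as^3 + bs^2 + cs + d. Substituting each data point gives a linear system:
  64a + 16b + 4c + d = 21
  125a + 25b + 5c + d = 52
  216a + 36b + 6c + d = 105
  343a + 49b + 7c + d = 186
Solving the system yields a = 1, b = -4, c = 6, d = -3.
So q(s) = s^3 - 4s^2 + 6s - 3.
Check: q(4) = 21. ✓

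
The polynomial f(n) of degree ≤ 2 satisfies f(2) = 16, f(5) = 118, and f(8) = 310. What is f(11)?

592

Using the Lagrange interpolation formula with nodes 2, 5, 8:
  L_0(n) = (n - 5)(n - 8) / 18
  L_1(n) = (n - 2)(n - 8) / -9
  L_2(n) = (n - 2)(n - 5) / 18
Then f(n) = 16·L_0(n) + 118·L_1(n) + 310·L_2(n).
Expanding and collecting terms gives f(n) = 5n^2 - n - 2.
Evaluating at n = 11: f(11) = 592.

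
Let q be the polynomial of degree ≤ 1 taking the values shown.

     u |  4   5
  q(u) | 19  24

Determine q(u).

Write q(u) = au + b. Substituting each data point gives a linear system:
  4a + b = 19
  5a + b = 24
Solving the system yields a = 5, b = -1.
So q(u) = 5u - 1.
Check: q(5) = 24. ✓

q(u) = 5u - 1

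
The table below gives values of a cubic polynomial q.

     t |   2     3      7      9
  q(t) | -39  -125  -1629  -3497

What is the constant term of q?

Write q(t) = at^3 + bt^2 + ct + d. Substituting each data point gives a linear system:
  8a + 4b + 2c + d = -39
  27a + 9b + 3c + d = -125
  343a + 49b + 7c + d = -1629
  729a + 81b + 9c + d = -3497
Solving the system yields a = -5, b = 2, c = -1, d = -5.
So q(t) = -5t^3 + 2t^2 - t - 5.
The constant term is -5.

-5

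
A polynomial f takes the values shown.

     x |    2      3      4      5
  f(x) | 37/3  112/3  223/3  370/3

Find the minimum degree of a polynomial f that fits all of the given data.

Forward differences of the values at x = 2, 3, 4, 5:
  f  : 37/3  112/3  223/3  370/3
  Δ  : 25  37  49
  Δ^2: 12  12
  Δ^3: 0
The second differences are constant (12) and nonzero, while all higher differences vanish, so the minimal degree is 2.

2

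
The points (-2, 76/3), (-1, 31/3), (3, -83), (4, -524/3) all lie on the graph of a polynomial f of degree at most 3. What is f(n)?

f(n) = -2n^3 - (5/3)n^2 - 6n + 4

Write f(n) = an^3 + bn^2 + cn + d. Substituting each data point gives a linear system:
  -8a + 4b - 2c + d = 76/3
  -a + b - c + d = 31/3
  27a + 9b + 3c + d = -83
  64a + 16b + 4c + d = -524/3
Solving the system yields a = -2, b = -5/3, c = -6, d = 4.
So f(n) = -2n^3 - (5/3)n^2 - 6n + 4.
Check: f(-2) = 76/3. ✓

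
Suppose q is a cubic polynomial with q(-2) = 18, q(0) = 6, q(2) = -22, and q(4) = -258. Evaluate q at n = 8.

Forward differences of the values at n = -2, 0, 2, 4:
  q  : 18  6  -22  -258
  Δ  : -12  -28  -236
  Δ^2: -16  -208
  Δ^3: -192
The third differences are constant, confirming degree 3.
Interpolating (Newton forward form) and evaluating at n = 8 gives q(8) = -2122.

-2122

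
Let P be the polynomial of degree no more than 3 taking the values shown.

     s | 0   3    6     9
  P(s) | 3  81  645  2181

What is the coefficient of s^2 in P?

Write P(s) = as^3 + bs^2 + cs + d. Substituting each data point gives a linear system:
  d = 3
  27a + 9b + 3c + d = 81
  216a + 36b + 6c + d = 645
  729a + 81b + 9c + d = 2181
Solving the system yields a = 3, b = 0, c = -1, d = 3.
So P(s) = 3s^3 - s + 3.
The coefficient of s^2 is 0.

0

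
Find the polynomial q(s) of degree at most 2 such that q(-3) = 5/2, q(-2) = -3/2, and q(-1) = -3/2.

Write q(s) = as^2 + bs + c. Substituting each data point gives a linear system:
  9a - 3b + c = 5/2
  4a - 2b + c = -3/2
  a - b + c = -3/2
Solving the system yields a = 2, b = 6, c = 5/2.
So q(s) = 2s^2 + 6s + 5/2.
Check: q(-2) = -3/2. ✓

q(s) = 2s^2 + 6s + 5/2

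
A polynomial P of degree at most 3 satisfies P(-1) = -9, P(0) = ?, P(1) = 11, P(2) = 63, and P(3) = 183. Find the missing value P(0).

-3

The 4 known points determine the degree-3 polynomial uniquely.
Write P(t) = at^3 + bt^2 + ct + d. Substituting each data point gives a linear system:
  -a + b - c + d = -9
  a + b + c + d = 11
  8a + 4b + 2c + d = 63
  27a + 9b + 3c + d = 183
Solving the system yields a = 5, b = 4, c = 5, d = -3.
So P(t) = 5t^3 + 4t^2 + 5t - 3.
Then P(0) = -3.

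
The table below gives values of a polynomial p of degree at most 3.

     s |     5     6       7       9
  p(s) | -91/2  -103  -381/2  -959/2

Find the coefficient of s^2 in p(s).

Write p(s) = as^3 + bs^2 + cs + d. Substituting each data point gives a linear system:
  125a + 25b + 5c + d = -91/2
  216a + 36b + 6c + d = -103
  343a + 49b + 7c + d = -381/2
  729a + 81b + 9c + d = -959/2
Solving the system yields a = -1, b = 3, c = 1/2, d = 2.
So p(s) = -s³ + 3s² + (1/2)s + 2.
The coefficient of s^2 is 3.

3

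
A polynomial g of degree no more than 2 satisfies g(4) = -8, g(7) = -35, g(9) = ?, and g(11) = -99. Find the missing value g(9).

The 3 known points determine the degree-2 polynomial uniquely.
Write g(x) = ax^2 + bx + c. Substituting each data point gives a linear system:
  16a + 4b + c = -8
  49a + 7b + c = -35
  121a + 11b + c = -99
Solving the system yields a = -1, b = 2, c = 0.
So g(x) = -x^2 + 2x.
Then g(9) = -63.

-63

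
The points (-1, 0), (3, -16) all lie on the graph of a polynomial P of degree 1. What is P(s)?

Using the Lagrange interpolation formula with nodes -1, 3:
  L_0(s) = (s - 3) / -4
  L_1(s) = (s + 1) / 4
Then P(s) = 0·L_0(s) - 16·L_1(s).
Expanding and collecting terms gives P(s) = -4s - 4.
Check: P(-1) = 0. ✓

P(s) = -4s - 4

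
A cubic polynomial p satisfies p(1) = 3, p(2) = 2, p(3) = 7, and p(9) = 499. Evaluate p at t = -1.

-1

Using the Lagrange interpolation formula with nodes 1, 2, 3, 9:
  L_0(t) = (t - 2)(t - 3)(t - 9) / -16
  L_1(t) = (t - 1)(t - 3)(t - 9) / 7
  L_2(t) = (t - 1)(t - 2)(t - 9) / -12
  L_3(t) = (t - 1)(t - 2)(t - 3) / 336
Then p(t) = 3·L_0(t) + 2·L_1(t) + 7·L_2(t) + 499·L_3(t).
Expanding and collecting terms gives p(t) = t^3 - 3t^2 + t + 4.
Evaluating at t = -1: p(-1) = -1.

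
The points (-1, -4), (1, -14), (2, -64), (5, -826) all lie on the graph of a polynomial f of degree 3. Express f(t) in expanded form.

f(t) = -6t^3 - 3t^2 + t - 6

Write f(t) = at^3 + bt^2 + ct + d. Substituting each data point gives a linear system:
  -a + b - c + d = -4
  a + b + c + d = -14
  8a + 4b + 2c + d = -64
  125a + 25b + 5c + d = -826
Solving the system yields a = -6, b = -3, c = 1, d = -6.
So f(t) = -6t³ - 3t² + t - 6.
Check: f(1) = -14. ✓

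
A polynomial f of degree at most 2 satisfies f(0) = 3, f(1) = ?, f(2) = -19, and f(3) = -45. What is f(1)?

-3

The 3 known points determine the degree-2 polynomial uniquely.
Write f(x) = ax^2 + bx + c. Substituting each data point gives a linear system:
  c = 3
  4a + 2b + c = -19
  9a + 3b + c = -45
Solving the system yields a = -5, b = -1, c = 3.
So f(x) = -5x² - x + 3.
Then f(1) = -3.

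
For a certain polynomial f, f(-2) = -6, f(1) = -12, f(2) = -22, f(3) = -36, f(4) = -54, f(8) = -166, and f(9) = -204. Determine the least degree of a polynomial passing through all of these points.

Divided differences on the nodes -2, 1, 2, 3, 4, 8, 9:
  order 0: -6  -12  -22  -36  -54  -166  -204
  order 1: -2  -10  -14  -18  -28  -38
  order 2: -2  -2  -2  -2  -2
  order 3: 0  0  0  0
  order 4: 0  0  0
  order 5: 0  0
  order 6: 0
The order-2 divided differences are all -2 (nonzero) and every higher order vanishes, so the data lies on a polynomial of degree exactly 2.

2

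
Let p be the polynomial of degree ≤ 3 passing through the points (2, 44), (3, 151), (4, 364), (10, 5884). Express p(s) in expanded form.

Write p(s) = as^3 + bs^2 + cs + d. Substituting each data point gives a linear system:
  8a + 4b + 2c + d = 44
  27a + 9b + 3c + d = 151
  64a + 16b + 4c + d = 364
  1000a + 100b + 10c + d = 5884
Solving the system yields a = 6, b = -1, c = -2, d = 4.
So p(s) = 6s^3 - s^2 - 2s + 4.
Check: p(2) = 44. ✓

p(s) = 6s^3 - s^2 - 2s + 4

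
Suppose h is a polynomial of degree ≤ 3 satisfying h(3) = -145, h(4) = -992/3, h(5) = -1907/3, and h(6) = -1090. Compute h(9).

Forward differences of the values at t = 3, 4, 5, 6:
  h  : -145  -992/3  -1907/3  -1090
  Δ  : -557/3  -305  -1363/3
  Δ^2: -358/3  -448/3
  Δ^3: -30
The third differences are constant, confirming degree 3.
Interpolating (Newton forward form) and evaluating at t = 9 gives h(9) = -3649.

-3649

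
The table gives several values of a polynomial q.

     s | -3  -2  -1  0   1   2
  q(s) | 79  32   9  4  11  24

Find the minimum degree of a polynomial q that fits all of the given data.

Forward differences of the values at s = -3, -2, -1, 0, 1, 2:
  q  : 79  32  9  4  11  24
  Δ  : -47  -23  -5  7  13
  Δ^2: 24  18  12  6
  Δ^3: -6  -6  -6
  Δ^4: 0  0
  Δ^5: 0
The third differences are constant (-6) and nonzero, while all higher differences vanish, so the minimal degree is 3.

3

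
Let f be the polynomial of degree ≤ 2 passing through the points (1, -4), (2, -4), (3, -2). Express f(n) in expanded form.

f(n) = n^2 - 3n - 2

Write f(n) = an^2 + bn + c. Substituting each data point gives a linear system:
  a + b + c = -4
  4a + 2b + c = -4
  9a + 3b + c = -2
Solving the system yields a = 1, b = -3, c = -2.
So f(n) = n^2 - 3n - 2.
Check: f(1) = -4. ✓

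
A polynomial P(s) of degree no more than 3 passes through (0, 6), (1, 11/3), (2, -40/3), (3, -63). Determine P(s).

Using the Lagrange interpolation formula with nodes 0, 1, 2, 3:
  L_0(s) = (s - 1)(s - 2)(s - 3) / -6
  L_1(s) = s(s - 2)(s - 3) / 2
  L_2(s) = s(s - 1)(s - 3) / -2
  L_3(s) = s(s - 1)(s - 2) / 6
Then P(s) = 6·L_0(s) + 11/3·L_1(s) - 40/3·L_2(s) - 63·L_3(s).
Expanding and collecting terms gives P(s) = -3s^3 + (5/3)s^2 - s + 6.
Check: P(2) = -40/3. ✓

P(s) = -3s^3 + (5/3)s^2 - s + 6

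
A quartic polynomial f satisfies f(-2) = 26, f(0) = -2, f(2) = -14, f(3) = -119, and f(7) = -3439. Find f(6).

Using the Lagrange interpolation formula with nodes -2, 0, 2, 3, 7:
  L_0(x) = x(x - 2)(x - 3)(x - 7) / 360
  L_1(x) = (x + 2)(x - 2)(x - 3)(x - 7) / -84
  L_2(x) = (x + 2)x(x - 3)(x - 7) / 40
  L_3(x) = (x + 2)x(x - 2)(x - 7) / -60
  L_4(x) = (x + 2)x(x - 2)(x - 3) / 1260
Then f(x) = 26·L_0(x) - 2·L_1(x) - 14·L_2(x) - 119·L_3(x) - 3439·L_4(x).
Expanding and collecting terms gives f(x) = -x⁴ - 4x³ + 6x² + 6x - 2.
Evaluating at x = 6: f(6) = -1910.

-1910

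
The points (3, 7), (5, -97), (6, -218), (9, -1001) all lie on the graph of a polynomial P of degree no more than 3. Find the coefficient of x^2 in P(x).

Write P(x) = ax^3 + bx^2 + cx + d. Substituting each data point gives a linear system:
  27a + 9b + 3c + d = 7
  125a + 25b + 5c + d = -97
  216a + 36b + 6c + d = -218
  729a + 81b + 9c + d = -1001
Solving the system yields a = -2, b = 5, c = 6, d = -2.
So P(x) = -2x^3 + 5x^2 + 6x - 2.
The coefficient of x^2 is 5.

5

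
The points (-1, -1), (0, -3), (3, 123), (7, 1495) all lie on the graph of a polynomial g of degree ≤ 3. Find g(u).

g(u) = 4u^3 + 3u^2 - 3u - 3

Write g(u) = au^3 + bu^2 + cu + d. Substituting each data point gives a linear system:
  -a + b - c + d = -1
  d = -3
  27a + 9b + 3c + d = 123
  343a + 49b + 7c + d = 1495
Solving the system yields a = 4, b = 3, c = -3, d = -3.
So g(u) = 4u^3 + 3u^2 - 3u - 3.
Check: g(3) = 123. ✓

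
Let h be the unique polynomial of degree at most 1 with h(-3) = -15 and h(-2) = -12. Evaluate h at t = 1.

-3

Using the Lagrange interpolation formula with nodes -3, -2:
  L_0(t) = (t + 2) / -1
  L_1(t) = (t + 3) / 1
Then h(t) = -15·L_0(t) - 12·L_1(t).
Expanding and collecting terms gives h(t) = 3t - 6.
Evaluating at t = 1: h(1) = -3.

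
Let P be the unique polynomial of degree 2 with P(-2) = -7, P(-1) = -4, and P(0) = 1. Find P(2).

17

Forward differences of the values at x = -2, -1, 0:
  P  : -7  -4  1
  Δ  : 3  5
  Δ^2: 2
The second differences are constant, confirming degree 2.
Interpolating (Newton forward form) and evaluating at x = 2 gives P(2) = 17.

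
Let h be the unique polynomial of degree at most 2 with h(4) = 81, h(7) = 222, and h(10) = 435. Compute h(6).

Using the Lagrange interpolation formula with nodes 4, 7, 10:
  L_0(n) = (n - 7)(n - 10) / 18
  L_1(n) = (n - 4)(n - 10) / -9
  L_2(n) = (n - 4)(n - 7) / 18
Then h(n) = 81·L_0(n) + 222·L_1(n) + 435·L_2(n).
Expanding and collecting terms gives h(n) = 4n² + 3n + 5.
Evaluating at n = 6: h(6) = 167.

167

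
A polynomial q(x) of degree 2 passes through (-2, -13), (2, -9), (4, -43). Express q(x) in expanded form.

q(x) = -3x^2 + x + 1

Write q(x) = ax^2 + bx + c. Substituting each data point gives a linear system:
  4a - 2b + c = -13
  4a + 2b + c = -9
  16a + 4b + c = -43
Solving the system yields a = -3, b = 1, c = 1.
So q(x) = -3x² + x + 1.
Check: q(4) = -43. ✓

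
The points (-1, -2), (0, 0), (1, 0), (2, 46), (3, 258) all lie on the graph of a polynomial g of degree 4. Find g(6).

Using the Lagrange interpolation formula with nodes -1, 0, 1, 2, 3:
  L_0(s) = s(s - 1)(s - 2)(s - 3) / 24
  L_1(s) = (s + 1)(s - 1)(s - 2)(s - 3) / -6
  L_2(s) = (s + 1)s(s - 2)(s - 3) / 4
  L_3(s) = (s + 1)s(s - 1)(s - 3) / -6
  L_4(s) = (s + 1)s(s - 1)(s - 2) / 24
Then g(s) = -2·L_0(s) + 0·L_1(s) + 0·L_2(s) + 46·L_3(s) + 258·L_4(s).
Expanding and collecting terms gives g(s) = 3s^4 + 2s^3 - 4s^2 - s.
Evaluating at s = 6: g(6) = 4170.

4170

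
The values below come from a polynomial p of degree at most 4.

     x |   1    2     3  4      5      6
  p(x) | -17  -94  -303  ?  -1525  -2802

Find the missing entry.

-740

The 5 known points determine the degree-4 polynomial uniquely.
Write p(x) = ax^4 + bx^3 + cx^2 + dx + e. Substituting each data point gives a linear system:
  a + b + c + d + e = -17
  16a + 8b + 4c + 2d + e = -94
  81a + 27b + 9c + 3d + e = -303
  625a + 125b + 25c + 5d + e = -1525
  1296a + 216b + 36c + 6d + e = -2802
Solving the system yields a = -1, b = -6, c = -5, d = -5, e = 0.
So p(x) = -x^4 - 6x^3 - 5x^2 - 5x.
Then p(4) = -740.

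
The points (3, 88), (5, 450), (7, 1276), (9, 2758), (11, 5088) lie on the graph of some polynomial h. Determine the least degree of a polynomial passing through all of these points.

Forward differences of the values at s = 3, 5, 7, 9, 11:
  h  : 88  450  1276  2758  5088
  Δ  : 362  826  1482  2330
  Δ^2: 464  656  848
  Δ^3: 192  192
  Δ^4: 0
The third differences are constant (192) and nonzero, while all higher differences vanish, so the minimal degree is 3.

3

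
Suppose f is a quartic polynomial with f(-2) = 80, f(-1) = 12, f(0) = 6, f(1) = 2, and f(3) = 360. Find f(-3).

390

Using the Lagrange interpolation formula with nodes -2, -1, 0, 1, 3:
  L_0(s) = (s + 1)s(s - 1)(s - 3) / 30
  L_1(s) = (s + 2)s(s - 1)(s - 3) / -8
  L_2(s) = (s + 2)(s + 1)(s - 1)(s - 3) / 6
  L_3(s) = (s + 2)(s + 1)s(s - 3) / -12
  L_4(s) = (s + 2)(s + 1)s(s - 1) / 120
Then f(s) = 80·L_0(s) + 12·L_1(s) + 6·L_2(s) + 2·L_3(s) + 360·L_4(s).
Expanding and collecting terms gives f(s) = 5s^4 - 4s^2 - 5s + 6.
Evaluating at s = -3: f(-3) = 390.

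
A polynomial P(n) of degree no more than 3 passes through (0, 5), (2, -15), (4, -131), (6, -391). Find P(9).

-1156

Write P(n) = an^3 + bn^2 + cn + d. Substituting each data point gives a linear system:
  d = 5
  8a + 4b + 2c + d = -15
  64a + 16b + 4c + d = -131
  216a + 36b + 6c + d = -391
Solving the system yields a = -1, b = -6, c = 6, d = 5.
So P(n) = -n³ - 6n² + 6n + 5.
Then P(9) = -1156.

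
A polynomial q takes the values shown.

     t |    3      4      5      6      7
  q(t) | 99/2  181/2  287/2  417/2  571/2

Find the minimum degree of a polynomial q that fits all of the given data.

Forward differences of the values at t = 3, 4, 5, 6, 7:
  q  : 99/2  181/2  287/2  417/2  571/2
  Δ  : 41  53  65  77
  Δ^2: 12  12  12
  Δ^3: 0  0
  Δ^4: 0
The second differences are constant (12) and nonzero, while all higher differences vanish, so the minimal degree is 2.

2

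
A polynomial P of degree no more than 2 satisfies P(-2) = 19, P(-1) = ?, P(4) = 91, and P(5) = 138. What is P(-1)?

The 3 known points determine the degree-2 polynomial uniquely.
Write P(t) = at^2 + bt + c. Substituting each data point gives a linear system:
  4a - 2b + c = 19
  16a + 4b + c = 91
  25a + 5b + c = 138
Solving the system yields a = 5, b = 2, c = 3.
So P(t) = 5t^2 + 2t + 3.
Then P(-1) = 6.

6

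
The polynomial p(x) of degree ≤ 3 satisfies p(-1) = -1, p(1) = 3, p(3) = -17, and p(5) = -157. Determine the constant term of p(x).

Write p(x) = ax^3 + bx^2 + cx + d. Substituting each data point gives a linear system:
  -a + b - c + d = -1
  a + b + c + d = 3
  27a + 9b + 3c + d = -17
  125a + 25b + 5c + d = -157
Solving the system yields a = -2, b = 3, c = 4, d = -2.
So p(x) = -2x^3 + 3x^2 + 4x - 2.
The constant term is -2.

-2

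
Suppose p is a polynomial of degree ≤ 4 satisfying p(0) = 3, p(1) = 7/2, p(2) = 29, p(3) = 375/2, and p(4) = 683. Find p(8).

13475

Using the Lagrange interpolation formula with nodes 0, 1, 2, 3, 4:
  L_0(u) = (u - 1)(u - 2)(u - 3)(u - 4) / 24
  L_1(u) = u(u - 2)(u - 3)(u - 4) / -6
  L_2(u) = u(u - 1)(u - 3)(u - 4) / 4
  L_3(u) = u(u - 1)(u - 2)(u - 4) / -6
  L_4(u) = u(u - 1)(u - 2)(u - 3) / 24
Then p(u) = 3·L_0(u) + 7/2·L_1(u) + 29·L_2(u) + 375/2·L_3(u) + 683·L_4(u).
Expanding and collecting terms gives p(u) = 4u⁴ - 6u³ + (5/2)u² + 3.
Evaluating at u = 8: p(8) = 13475.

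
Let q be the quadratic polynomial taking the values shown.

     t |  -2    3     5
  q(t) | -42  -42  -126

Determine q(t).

Write q(t) = at^2 + bt + c. Substituting each data point gives a linear system:
  4a - 2b + c = -42
  9a + 3b + c = -42
  25a + 5b + c = -126
Solving the system yields a = -6, b = 6, c = -6.
So q(t) = -6t^2 + 6t - 6.
Check: q(-2) = -42. ✓

q(t) = -6t^2 + 6t - 6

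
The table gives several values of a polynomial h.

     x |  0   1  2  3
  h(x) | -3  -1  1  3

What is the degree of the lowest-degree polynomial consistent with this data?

1

Forward differences of the values at x = 0, 1, 2, 3:
  h  : -3  -1  1  3
  Δ  : 2  2  2
  Δ^2: 0  0
  Δ^3: 0
The first differences are constant (2) and nonzero, while all higher differences vanish, so the minimal degree is 1.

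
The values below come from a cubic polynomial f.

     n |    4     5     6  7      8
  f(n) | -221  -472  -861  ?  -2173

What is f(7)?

On equispaced nodes a degree-3 polynomial has vanishing fourth forward difference, so
  f(4) - 4·f(5) + 6·f(6) - 4·f(7) + f(8) = 0.
Substituting the known values and solving for f(7):
  -4·f(7) = 5672
  f(7) = -1418.

-1418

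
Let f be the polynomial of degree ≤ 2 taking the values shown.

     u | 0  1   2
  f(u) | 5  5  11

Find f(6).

95

Using the Lagrange interpolation formula with nodes 0, 1, 2:
  L_0(u) = (u - 1)(u - 2) / 2
  L_1(u) = u(u - 2) / -1
  L_2(u) = u(u - 1) / 2
Then f(u) = 5·L_0(u) + 5·L_1(u) + 11·L_2(u).
Expanding and collecting terms gives f(u) = 3u^2 - 3u + 5.
Evaluating at u = 6: f(6) = 95.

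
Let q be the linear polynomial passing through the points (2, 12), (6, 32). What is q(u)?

Using the Lagrange interpolation formula with nodes 2, 6:
  L_0(u) = (u - 6) / -4
  L_1(u) = (u - 2) / 4
Then q(u) = 12·L_0(u) + 32·L_1(u).
Expanding and collecting terms gives q(u) = 5u + 2.
Check: q(6) = 32. ✓

q(u) = 5u + 2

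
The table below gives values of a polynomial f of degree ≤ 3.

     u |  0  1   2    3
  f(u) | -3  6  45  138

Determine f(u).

Using the Lagrange interpolation formula with nodes 0, 1, 2, 3:
  L_0(u) = (u - 1)(u - 2)(u - 3) / -6
  L_1(u) = u(u - 2)(u - 3) / 2
  L_2(u) = u(u - 1)(u - 3) / -2
  L_3(u) = u(u - 1)(u - 2) / 6
Then f(u) = -3·L_0(u) + 6·L_1(u) + 45·L_2(u) + 138·L_3(u).
Expanding and collecting terms gives f(u) = 4u^3 + 3u^2 + 2u - 3.
Check: f(3) = 138. ✓

f(u) = 4u^3 + 3u^2 + 2u - 3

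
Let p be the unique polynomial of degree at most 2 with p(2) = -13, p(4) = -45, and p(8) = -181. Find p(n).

Write p(n) = an^2 + bn + c. Substituting each data point gives a linear system:
  4a + 2b + c = -13
  16a + 4b + c = -45
  64a + 8b + c = -181
Solving the system yields a = -3, b = 2, c = -5.
So p(n) = -3n^2 + 2n - 5.
Check: p(4) = -45. ✓

p(n) = -3n^2 + 2n - 5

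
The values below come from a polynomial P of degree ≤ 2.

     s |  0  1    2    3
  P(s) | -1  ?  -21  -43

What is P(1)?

The 3 known points determine the degree-2 polynomial uniquely.
Write P(s) = as^2 + bs + c. Substituting each data point gives a linear system:
  c = -1
  4a + 2b + c = -21
  9a + 3b + c = -43
Solving the system yields a = -4, b = -2, c = -1.
So P(s) = -4s^2 - 2s - 1.
Then P(1) = -7.

-7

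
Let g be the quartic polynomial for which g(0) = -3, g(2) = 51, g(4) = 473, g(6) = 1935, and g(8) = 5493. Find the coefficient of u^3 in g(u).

2

Write g(u) = au^4 + bu^3 + cu^2 + du + e. Substituting each data point gives a linear system:
  e = -3
  16a + 8b + 4c + 2d + e = 51
  256a + 64b + 16c + 4d + e = 473
  1296a + 216b + 36c + 6d + e = 1935
  4096a + 512b + 64c + 8d + e = 5493
Solving the system yields a = 1, b = 2, c = 6, d = -1, e = -3.
So g(u) = u^4 + 2u^3 + 6u^2 - u - 3.
The coefficient of u^3 is 2.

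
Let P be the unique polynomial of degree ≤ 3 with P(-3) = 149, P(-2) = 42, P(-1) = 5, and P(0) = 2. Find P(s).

Using the Lagrange interpolation formula with nodes -3, -2, -1, 0:
  L_0(s) = (s + 2)(s + 1)s / -6
  L_1(s) = (s + 3)(s + 1)s / 2
  L_2(s) = (s + 3)(s + 2)s / -2
  L_3(s) = (s + 3)(s + 2)(s + 1) / 6
Then P(s) = 149·L_0(s) + 42·L_1(s) + 5·L_2(s) + 2·L_3(s).
Expanding and collecting terms gives P(s) = -6s^3 - s^2 + 2s + 2.
Check: P(0) = 2. ✓

P(s) = -6s^3 - s^2 + 2s + 2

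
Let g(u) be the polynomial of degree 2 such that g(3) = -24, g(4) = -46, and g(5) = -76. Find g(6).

-114

Forward differences of the values at u = 3, 4, 5:
  g  : -24  -46  -76
  Δ  : -22  -30
  Δ^2: -8
The second differences are constant, confirming degree 2.
Interpolating (Newton forward form) and evaluating at u = 6 gives g(6) = -114.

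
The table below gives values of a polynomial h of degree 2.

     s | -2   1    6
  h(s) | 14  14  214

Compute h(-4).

Using the Lagrange interpolation formula with nodes -2, 1, 6:
  L_0(s) = (s - 1)(s - 6) / 24
  L_1(s) = (s + 2)(s - 6) / -15
  L_2(s) = (s + 2)(s - 1) / 40
Then h(s) = 14·L_0(s) + 14·L_1(s) + 214·L_2(s).
Expanding and collecting terms gives h(s) = 5s^2 + 5s + 4.
Evaluating at s = -4: h(-4) = 64.

64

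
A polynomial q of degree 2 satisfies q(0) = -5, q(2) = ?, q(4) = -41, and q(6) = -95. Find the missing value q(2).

On equispaced nodes a degree-2 polynomial has vanishing third forward difference, so
  - q(0) + 3·q(2) - 3·q(4) + q(6) = 0.
Substituting the known values and solving for q(2):
  3·q(2) = -33
  q(2) = -11.

-11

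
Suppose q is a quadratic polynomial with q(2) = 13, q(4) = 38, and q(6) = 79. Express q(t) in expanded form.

Write q(t) = at^2 + bt + c. Substituting each data point gives a linear system:
  4a + 2b + c = 13
  16a + 4b + c = 38
  36a + 6b + c = 79
Solving the system yields a = 2, b = 1/2, c = 4.
So q(t) = 2t^2 + (1/2)t + 4.
Check: q(4) = 38. ✓

q(t) = 2t^2 + (1/2)t + 4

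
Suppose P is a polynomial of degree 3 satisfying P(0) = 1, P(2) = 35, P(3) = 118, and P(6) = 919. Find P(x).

P(x) = 4x^3 + 2x^2 - 3x + 1

Using the Lagrange interpolation formula with nodes 0, 2, 3, 6:
  L_0(x) = (x - 2)(x - 3)(x - 6) / -36
  L_1(x) = x(x - 3)(x - 6) / 8
  L_2(x) = x(x - 2)(x - 6) / -9
  L_3(x) = x(x - 2)(x - 3) / 72
Then P(x) = 1·L_0(x) + 35·L_1(x) + 118·L_2(x) + 919·L_3(x).
Expanding and collecting terms gives P(x) = 4x^3 + 2x^2 - 3x + 1.
Check: P(2) = 35. ✓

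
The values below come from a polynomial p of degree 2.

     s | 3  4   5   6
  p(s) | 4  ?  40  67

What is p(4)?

19

On equispaced nodes a degree-2 polynomial has vanishing third forward difference, so
  - p(3) + 3·p(4) - 3·p(5) + p(6) = 0.
Substituting the known values and solving for p(4):
  3·p(4) = 57
  p(4) = 19.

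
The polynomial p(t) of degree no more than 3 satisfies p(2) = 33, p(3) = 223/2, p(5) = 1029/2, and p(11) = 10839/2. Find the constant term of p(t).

Write p(t) = at^3 + bt^2 + ct + d. Substituting each data point gives a linear system:
  8a + 4b + 2c + d = 33
  27a + 9b + 3c + d = 223/2
  125a + 25b + 5c + d = 1029/2
  1331a + 121b + 11c + d = 10839/2
Solving the system yields a = 4, b = 1, c = -5/2, d = 2.
So p(t) = 4t^3 + t^2 - (5/2)t + 2.
The constant term is 2.

2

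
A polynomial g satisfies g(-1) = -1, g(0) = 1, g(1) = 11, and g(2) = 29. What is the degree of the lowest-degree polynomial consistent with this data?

2

Forward differences of the values at u = -1, 0, 1, 2:
  g  : -1  1  11  29
  Δ  : 2  10  18
  Δ^2: 8  8
  Δ^3: 0
The second differences are constant (8) and nonzero, while all higher differences vanish, so the minimal degree is 2.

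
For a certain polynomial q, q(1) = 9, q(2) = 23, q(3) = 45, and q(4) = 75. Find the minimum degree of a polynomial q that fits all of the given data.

2

Forward differences of the values at u = 1, 2, 3, 4:
  q  : 9  23  45  75
  Δ  : 14  22  30
  Δ^2: 8  8
  Δ^3: 0
The second differences are constant (8) and nonzero, while all higher differences vanish, so the minimal degree is 2.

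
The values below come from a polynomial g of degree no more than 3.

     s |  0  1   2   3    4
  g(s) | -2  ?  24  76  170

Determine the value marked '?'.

On equispaced nodes a degree-3 polynomial has vanishing fourth forward difference, so
  g(0) - 4·g(1) + 6·g(2) - 4·g(3) + g(4) = 0.
Substituting the known values and solving for g(1):
  -4·g(1) = -8
  g(1) = 2.

2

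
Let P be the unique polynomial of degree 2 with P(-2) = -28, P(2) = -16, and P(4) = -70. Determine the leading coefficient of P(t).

Write P(t) = at^2 + bt + c. Substituting each data point gives a linear system:
  4a - 2b + c = -28
  4a + 2b + c = -16
  16a + 4b + c = -70
Solving the system yields a = -5, b = 3, c = -2.
So P(t) = -5t² + 3t - 2.
The leading coefficient is -5.

-5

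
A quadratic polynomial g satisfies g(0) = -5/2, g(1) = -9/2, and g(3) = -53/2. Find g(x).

g(x) = -3x^2 + x - 5/2

Write g(x) = ax^2 + bx + c. Substituting each data point gives a linear system:
  c = -5/2
  a + b + c = -9/2
  9a + 3b + c = -53/2
Solving the system yields a = -3, b = 1, c = -5/2.
So g(x) = -3x^2 + x - 5/2.
Check: g(1) = -9/2. ✓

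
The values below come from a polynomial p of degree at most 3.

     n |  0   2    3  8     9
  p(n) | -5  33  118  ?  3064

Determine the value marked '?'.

2163

The 4 known points determine the degree-3 polynomial uniquely.
Write p(n) = an^3 + bn^2 + cn + d. Substituting each data point gives a linear system:
  d = -5
  8a + 4b + 2c + d = 33
  27a + 9b + 3c + d = 118
  729a + 81b + 9c + d = 3064
Solving the system yields a = 4, b = 2, c = -1, d = -5.
So p(n) = 4n^3 + 2n^2 - n - 5.
Then p(8) = 2163.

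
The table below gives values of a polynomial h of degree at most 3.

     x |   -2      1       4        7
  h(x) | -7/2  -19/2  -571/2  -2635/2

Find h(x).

h(x) = -3x^3 - 6x^2 + x - 3/2

Write h(x) = ax^3 + bx^2 + cx + d. Substituting each data point gives a linear system:
  -8a + 4b - 2c + d = -7/2
  a + b + c + d = -19/2
  64a + 16b + 4c + d = -571/2
  343a + 49b + 7c + d = -2635/2
Solving the system yields a = -3, b = -6, c = 1, d = -3/2.
So h(x) = -3x^3 - 6x^2 + x - 3/2.
Check: h(-2) = -7/2. ✓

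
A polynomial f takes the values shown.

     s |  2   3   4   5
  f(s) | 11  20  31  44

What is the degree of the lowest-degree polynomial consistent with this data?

2

Forward differences of the values at s = 2, 3, 4, 5:
  f  : 11  20  31  44
  Δ  : 9  11  13
  Δ^2: 2  2
  Δ^3: 0
The second differences are constant (2) and nonzero, while all higher differences vanish, so the minimal degree is 2.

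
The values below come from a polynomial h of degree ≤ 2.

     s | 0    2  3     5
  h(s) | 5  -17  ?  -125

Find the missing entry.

The 3 known points determine the degree-2 polynomial uniquely.
Write h(s) = as^2 + bs + c. Substituting each data point gives a linear system:
  c = 5
  4a + 2b + c = -17
  25a + 5b + c = -125
Solving the system yields a = -5, b = -1, c = 5.
So h(s) = -5s² - s + 5.
Then h(3) = -43.

-43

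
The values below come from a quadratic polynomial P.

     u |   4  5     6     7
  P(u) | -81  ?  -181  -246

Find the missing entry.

On equispaced nodes a degree-2 polynomial has vanishing third forward difference, so
  - P(4) + 3·P(5) - 3·P(6) + P(7) = 0.
Substituting the known values and solving for P(5):
  3·P(5) = -378
  P(5) = -126.

-126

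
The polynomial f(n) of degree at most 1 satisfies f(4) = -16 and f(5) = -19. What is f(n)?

f(n) = -3n - 4

Write f(n) = an + b. Substituting each data point gives a linear system:
  4a + b = -16
  5a + b = -19
Solving the system yields a = -3, b = -4.
So f(n) = -3n - 4.
Check: f(4) = -16. ✓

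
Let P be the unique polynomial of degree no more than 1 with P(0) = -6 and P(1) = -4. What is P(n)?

P(n) = 2n - 6

Write P(n) = an + b. Substituting each data point gives a linear system:
  b = -6
  a + b = -4
Solving the system yields a = 2, b = -6.
So P(n) = 2n - 6.
Check: P(0) = -6. ✓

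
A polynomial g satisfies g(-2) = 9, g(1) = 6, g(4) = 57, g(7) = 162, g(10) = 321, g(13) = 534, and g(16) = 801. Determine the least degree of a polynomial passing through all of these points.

Forward differences of the values at s = -2, 1, 4, 7, 10, 13, 16:
  g  : 9  6  57  162  321  534  801
  Δ  : -3  51  105  159  213  267
  Δ^2: 54  54  54  54  54
  Δ^3: 0  0  0  0
  Δ^4: 0  0  0
  Δ^5: 0  0
  Δ^6: 0
The second differences are constant (54) and nonzero, while all higher differences vanish, so the minimal degree is 2.

2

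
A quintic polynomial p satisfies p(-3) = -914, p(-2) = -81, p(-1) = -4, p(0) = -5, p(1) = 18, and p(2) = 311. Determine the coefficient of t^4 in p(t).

6

Write p(t) = at^5 + bt^4 + ct^3 + dt^2 + et + k. Substituting each data point gives a linear system:
  -243a + 81b - 27c + 9d - 3e + k = -914
  -32a + 16b - 8c + 4d - 2e + k = -81
  -a + b - c + d - e + k = -4
  k = -5
  a + b + c + d + e + k = 18
  32a + 16b + 8c + 4d + 2e + k = 311
Solving the system yields a = 6, b = 6, c = -1, d = 6, e = 6, k = -5.
So p(t) = 6t^5 + 6t^4 - t^3 + 6t^2 + 6t - 5.
The coefficient of t^4 is 6.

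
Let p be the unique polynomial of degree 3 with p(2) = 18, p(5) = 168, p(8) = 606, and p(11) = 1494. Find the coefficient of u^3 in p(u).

Write p(u) = au^3 + bu^2 + cu + d. Substituting each data point gives a linear system:
  8a + 4b + 2c + d = 18
  125a + 25b + 5c + d = 168
  512a + 64b + 8c + d = 606
  1331a + 121b + 11c + d = 1494
Solving the system yields a = 1, b = 1, c = 4, d = -2.
So p(u) = u^3 + u^2 + 4u - 2.
The leading coefficient is 1.

1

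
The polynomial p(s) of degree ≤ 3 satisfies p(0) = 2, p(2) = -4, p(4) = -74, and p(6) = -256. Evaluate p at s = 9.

-844

Using the Lagrange interpolation formula with nodes 0, 2, 4, 6:
  L_0(s) = (s - 2)(s - 4)(s - 6) / -48
  L_1(s) = s(s - 4)(s - 6) / 16
  L_2(s) = s(s - 2)(s - 6) / -16
  L_3(s) = s(s - 2)(s - 4) / 48
Then p(s) = 2·L_0(s) - 4·L_1(s) - 74·L_2(s) - 256·L_3(s).
Expanding and collecting terms gives p(s) = -s^3 - 2s^2 + 5s + 2.
Evaluating at s = 9: p(9) = -844.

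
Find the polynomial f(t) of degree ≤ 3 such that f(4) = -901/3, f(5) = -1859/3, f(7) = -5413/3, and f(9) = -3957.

Using the Lagrange interpolation formula with nodes 4, 5, 7, 9:
  L_0(t) = (t - 5)(t - 7)(t - 9) / -15
  L_1(t) = (t - 4)(t - 7)(t - 9) / 8
  L_2(t) = (t - 4)(t - 5)(t - 9) / -12
  L_3(t) = (t - 4)(t - 5)(t - 7) / 40
Then f(t) = -901/3·L_0(t) - 1859/3·L_1(t) - 5413/3·L_2(t) - 3957·L_3(t).
Expanding and collecting terms gives f(t) = -6t^3 + 5t^2 + (5/3)t - 3.
Check: f(9) = -3957. ✓

f(t) = -6t^3 + 5t^2 + (5/3)t - 3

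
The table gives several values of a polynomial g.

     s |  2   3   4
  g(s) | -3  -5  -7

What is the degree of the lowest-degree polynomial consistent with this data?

Forward differences of the values at s = 2, 3, 4:
  g  : -3  -5  -7
  Δ  : -2  -2
  Δ^2: 0
The first differences are constant (-2) and nonzero, while all higher differences vanish, so the minimal degree is 1.

1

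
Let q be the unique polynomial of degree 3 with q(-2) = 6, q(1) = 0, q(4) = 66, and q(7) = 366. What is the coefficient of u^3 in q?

1

Write q(u) = au^3 + bu^2 + cu + d. Substituting each data point gives a linear system:
  -8a + 4b - 2c + d = 6
  a + b + c + d = 0
  64a + 16b + 4c + d = 66
  343a + 49b + 7c + d = 366
Solving the system yields a = 1, b = 1, c = -4, d = 2.
So q(u) = u³ + u² - 4u + 2.
The leading coefficient is 1.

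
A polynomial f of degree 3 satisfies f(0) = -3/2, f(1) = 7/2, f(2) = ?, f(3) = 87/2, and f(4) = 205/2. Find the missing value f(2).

29/2

The 4 known points determine the degree-3 polynomial uniquely.
Write f(t) = at^3 + bt^2 + ct + d. Substituting each data point gives a linear system:
  d = -3/2
  a + b + c + d = 7/2
  27a + 9b + 3c + d = 87/2
  64a + 16b + 4c + d = 205/2
Solving the system yields a = 2, b = -3, c = 6, d = -3/2.
So f(t) = 2t^3 - 3t^2 + 6t - 3/2.
Then f(2) = 29/2.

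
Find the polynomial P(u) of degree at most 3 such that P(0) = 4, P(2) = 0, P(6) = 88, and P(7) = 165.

Write P(u) = au^3 + bu^2 + cu + d. Substituting each data point gives a linear system:
  d = 4
  8a + 4b + 2c + d = 0
  216a + 36b + 6c + d = 88
  343a + 49b + 7c + d = 165
Solving the system yields a = 1, b = -4, c = 2, d = 4.
So P(u) = u^3 - 4u^2 + 2u + 4.
Check: P(7) = 165. ✓

P(u) = u^3 - 4u^2 + 2u + 4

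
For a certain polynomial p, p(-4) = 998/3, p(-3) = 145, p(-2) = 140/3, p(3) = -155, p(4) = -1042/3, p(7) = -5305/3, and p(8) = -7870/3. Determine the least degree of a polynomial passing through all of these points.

Divided differences on the nodes -4, -3, -2, 3, 4, 7, 8:
  order 0: 998/3  145  140/3  -155  -1042/3  -5305/3  -7870/3
  order 1: -563/3  -295/3  -121/3  -577/3  -1421/3  -855
  order 2: 134/3  29/3  -76/3  -211/3  -286/3
  order 3: -5  -5  -5  -5
  order 4: 0  0  0
  order 5: 0  0
  order 6: 0
The order-3 divided differences are all -5 (nonzero) and every higher order vanishes, so the data lies on a polynomial of degree exactly 3.

3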